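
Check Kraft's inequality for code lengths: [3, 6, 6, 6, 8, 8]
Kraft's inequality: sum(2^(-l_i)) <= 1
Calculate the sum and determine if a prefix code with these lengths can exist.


Sum = 2^(-3) + 2^(-6) + 2^(-6) + 2^(-6) + 2^(-8) + 2^(-8)
    = 0.125 + 0.015625 + 0.015625 + 0.015625 + 0.00390625 + 0.00390625
    = 46/256 = 0.1796875
Since 0.1796875 <= 1, Kraft's inequality IS satisfied.
A prefix code with these lengths CAN exist.

Kraft sum = 0.1796875. Satisfied.


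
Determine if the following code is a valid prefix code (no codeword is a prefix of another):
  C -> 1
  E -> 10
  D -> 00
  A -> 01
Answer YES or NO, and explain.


Checking each pair (does one codeword prefix another?):
  C='1' vs E='10': prefix -- VIOLATION

NO -- this is NOT a valid prefix code. C (1) is a prefix of E (10).


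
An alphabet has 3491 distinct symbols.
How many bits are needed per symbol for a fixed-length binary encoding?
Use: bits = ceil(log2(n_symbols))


log2(3491) = 11.7694
Bracket: 2^11 = 2048 < 3491 <= 2^12 = 4096
So ceil(log2(3491)) = 12

bits = ceil(log2(3491)) = ceil(11.7694) = 12 bits


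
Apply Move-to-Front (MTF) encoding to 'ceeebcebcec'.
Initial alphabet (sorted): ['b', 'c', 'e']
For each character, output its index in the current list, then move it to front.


MTF encoding:
'c': index 1 in ['b', 'c', 'e'] -> ['c', 'b', 'e']
'e': index 2 in ['c', 'b', 'e'] -> ['e', 'c', 'b']
'e': index 0 in ['e', 'c', 'b'] -> ['e', 'c', 'b']
'e': index 0 in ['e', 'c', 'b'] -> ['e', 'c', 'b']
'b': index 2 in ['e', 'c', 'b'] -> ['b', 'e', 'c']
'c': index 2 in ['b', 'e', 'c'] -> ['c', 'b', 'e']
'e': index 2 in ['c', 'b', 'e'] -> ['e', 'c', 'b']
'b': index 2 in ['e', 'c', 'b'] -> ['b', 'e', 'c']
'c': index 2 in ['b', 'e', 'c'] -> ['c', 'b', 'e']
'e': index 2 in ['c', 'b', 'e'] -> ['e', 'c', 'b']
'c': index 1 in ['e', 'c', 'b'] -> ['c', 'e', 'b']


Output: [1, 2, 0, 0, 2, 2, 2, 2, 2, 2, 1]


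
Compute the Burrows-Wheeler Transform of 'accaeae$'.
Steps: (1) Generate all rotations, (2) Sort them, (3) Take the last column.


Rotations (sorted):
  0: $accaeae -> last char: e
  1: accaeae$ -> last char: $
  2: ae$accae -> last char: e
  3: aeae$acc -> last char: c
  4: caeae$ac -> last char: c
  5: ccaeae$a -> last char: a
  6: e$accaea -> last char: a
  7: eae$acca -> last char: a


BWT = e$eccaaa


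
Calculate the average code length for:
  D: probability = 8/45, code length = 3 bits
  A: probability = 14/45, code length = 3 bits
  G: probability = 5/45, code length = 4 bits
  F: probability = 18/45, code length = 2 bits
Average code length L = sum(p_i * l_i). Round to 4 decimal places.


Weighted contributions p_i * l_i:
  D: (8/45) * 3 = 24/45
  A: (14/45) * 3 = 42/45
  G: (5/45) * 4 = 20/45
  F: (18/45) * 2 = 36/45
Sum = (24 + 42 + 20 + 36)/45 = 122/45

L = 122/45 = 2.7111 bits/symbol


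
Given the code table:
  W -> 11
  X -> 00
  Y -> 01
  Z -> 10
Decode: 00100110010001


Decoding:
00 -> X
10 -> Z
01 -> Y
10 -> Z
01 -> Y
00 -> X
01 -> Y


Result: XZYZYXY


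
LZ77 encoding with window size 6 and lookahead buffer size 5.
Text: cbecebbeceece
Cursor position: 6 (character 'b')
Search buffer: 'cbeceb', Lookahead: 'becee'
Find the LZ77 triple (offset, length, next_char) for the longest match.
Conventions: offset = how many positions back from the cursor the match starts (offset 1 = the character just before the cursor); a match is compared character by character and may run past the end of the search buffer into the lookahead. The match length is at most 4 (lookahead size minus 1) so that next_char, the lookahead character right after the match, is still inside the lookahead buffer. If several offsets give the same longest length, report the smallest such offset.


Try each offset into the search buffer:
  offset=1 (pos 5, char 'b'): match length 1
  offset=2 (pos 4, char 'e'): match length 0
  offset=3 (pos 3, char 'c'): match length 0
  offset=4 (pos 2, char 'e'): match length 0
  offset=5 (pos 1, char 'b'): match length 4
  offset=6 (pos 0, char 'c'): match length 0
Longest match has length 4 at offset 5.
next_char = character at position 6 + 4 = 10 -> 'e'

Best match: offset=5, length=4 (matching 'bece' starting at position 1)
LZ77 triple: (5, 4, 'e')


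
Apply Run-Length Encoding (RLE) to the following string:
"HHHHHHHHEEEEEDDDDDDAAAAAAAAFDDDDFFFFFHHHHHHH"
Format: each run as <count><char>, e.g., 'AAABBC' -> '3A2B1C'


Scanning runs left to right:
  i=0: run of 'H' x 8 -> '8H'
  i=8: run of 'E' x 5 -> '5E'
  i=13: run of 'D' x 6 -> '6D'
  i=19: run of 'A' x 8 -> '8A'
  i=27: run of 'F' x 1 -> '1F'
  i=28: run of 'D' x 4 -> '4D'
  i=32: run of 'F' x 5 -> '5F'
  i=37: run of 'H' x 7 -> '7H'

RLE = 8H5E6D8A1F4D5F7H


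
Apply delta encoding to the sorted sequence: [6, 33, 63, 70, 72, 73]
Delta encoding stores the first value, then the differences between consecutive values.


First value: 6
Deltas:
  33 - 6 = 27
  63 - 33 = 30
  70 - 63 = 7
  72 - 70 = 2
  73 - 72 = 1


Delta encoded: [6, 27, 30, 7, 2, 1]


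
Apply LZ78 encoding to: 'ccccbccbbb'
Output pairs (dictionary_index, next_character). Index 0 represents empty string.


LZ78 encoding steps:
Dictionary: {0: ''}
Step 1: w='' (idx 0), next='c' -> output (0, 'c'), add 'c' as idx 1
Step 2: w='c' (idx 1), next='c' -> output (1, 'c'), add 'cc' as idx 2
Step 3: w='c' (idx 1), next='b' -> output (1, 'b'), add 'cb' as idx 3
Step 4: w='cc' (idx 2), next='b' -> output (2, 'b'), add 'ccb' as idx 4
Step 5: w='' (idx 0), next='b' -> output (0, 'b'), add 'b' as idx 5
Step 6: w='b' (idx 5), end of input -> output (5, '')


Encoded: [(0, 'c'), (1, 'c'), (1, 'b'), (2, 'b'), (0, 'b'), (5, '')]


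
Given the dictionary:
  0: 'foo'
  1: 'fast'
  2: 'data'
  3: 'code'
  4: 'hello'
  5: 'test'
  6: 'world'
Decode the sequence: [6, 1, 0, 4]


Look up each index in the dictionary:
  6 -> 'world'
  1 -> 'fast'
  0 -> 'foo'
  4 -> 'hello'

Decoded: "world fast foo hello"


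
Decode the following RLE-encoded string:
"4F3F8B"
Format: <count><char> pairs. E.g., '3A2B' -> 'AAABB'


Expanding each <count><char> pair:
  4F -> 'FFFF'
  3F -> 'FFF'
  8B -> 'BBBBBBBB'

Decoded = FFFFFFFBBBBBBBB


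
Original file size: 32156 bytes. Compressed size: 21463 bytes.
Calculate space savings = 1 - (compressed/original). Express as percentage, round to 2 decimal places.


ratio = compressed/original = 21463/32156 = 0.667465
savings = 1 - ratio = 1 - 0.667465 = 0.332535
as a percentage: 0.332535 * 100 = 33.25%

Space savings = 1 - 21463/32156 = 33.25%


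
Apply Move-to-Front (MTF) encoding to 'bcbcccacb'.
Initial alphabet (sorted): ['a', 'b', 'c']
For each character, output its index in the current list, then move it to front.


MTF encoding:
'b': index 1 in ['a', 'b', 'c'] -> ['b', 'a', 'c']
'c': index 2 in ['b', 'a', 'c'] -> ['c', 'b', 'a']
'b': index 1 in ['c', 'b', 'a'] -> ['b', 'c', 'a']
'c': index 1 in ['b', 'c', 'a'] -> ['c', 'b', 'a']
'c': index 0 in ['c', 'b', 'a'] -> ['c', 'b', 'a']
'c': index 0 in ['c', 'b', 'a'] -> ['c', 'b', 'a']
'a': index 2 in ['c', 'b', 'a'] -> ['a', 'c', 'b']
'c': index 1 in ['a', 'c', 'b'] -> ['c', 'a', 'b']
'b': index 2 in ['c', 'a', 'b'] -> ['b', 'c', 'a']


Output: [1, 2, 1, 1, 0, 0, 2, 1, 2]


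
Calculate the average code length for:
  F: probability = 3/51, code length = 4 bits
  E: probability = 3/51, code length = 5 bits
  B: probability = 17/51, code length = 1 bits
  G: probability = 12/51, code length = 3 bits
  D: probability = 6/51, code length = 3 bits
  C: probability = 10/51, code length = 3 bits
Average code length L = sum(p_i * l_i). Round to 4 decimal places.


Weighted contributions p_i * l_i:
  F: (3/51) * 4 = 12/51
  E: (3/51) * 5 = 15/51
  B: (17/51) * 1 = 17/51
  G: (12/51) * 3 = 36/51
  D: (6/51) * 3 = 18/51
  C: (10/51) * 3 = 30/51
Sum = (12 + 15 + 17 + 36 + 18 + 30)/51 = 128/51

L = 128/51 = 2.5098 bits/symbol


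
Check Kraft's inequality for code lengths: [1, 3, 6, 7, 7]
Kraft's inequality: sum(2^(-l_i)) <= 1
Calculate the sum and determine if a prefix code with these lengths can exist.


Sum = 2^(-1) + 2^(-3) + 2^(-6) + 2^(-7) + 2^(-7)
    = 0.5 + 0.125 + 0.015625 + 0.0078125 + 0.0078125
    = 84/128 = 0.65625
Since 0.65625 <= 1, Kraft's inequality IS satisfied.
A prefix code with these lengths CAN exist.

Kraft sum = 0.65625. Satisfied.


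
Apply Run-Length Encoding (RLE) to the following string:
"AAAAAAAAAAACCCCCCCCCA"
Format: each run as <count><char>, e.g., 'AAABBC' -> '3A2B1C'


Scanning runs left to right:
  i=0: run of 'A' x 11 -> '11A'
  i=11: run of 'C' x 9 -> '9C'
  i=20: run of 'A' x 1 -> '1A'

RLE = 11A9C1A


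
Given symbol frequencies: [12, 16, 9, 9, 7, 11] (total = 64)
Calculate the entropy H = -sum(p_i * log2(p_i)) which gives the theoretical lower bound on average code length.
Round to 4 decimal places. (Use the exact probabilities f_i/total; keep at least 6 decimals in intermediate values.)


Per-symbol terms -p_i * log2(p_i) with p_i = f_i/64:
  p = 12/64 = 0.187500: log2(p) = -2.415037, -p*log2(p) = 0.452820
  p = 16/64 = 0.250000: log2(p) = -2.000000, -p*log2(p) = 0.500000
  p = 9/64 = 0.140625: log2(p) = -2.830075, -p*log2(p) = 0.397979
  p = 9/64 = 0.140625: log2(p) = -2.830075, -p*log2(p) = 0.397979
  p = 7/64 = 0.109375: log2(p) = -3.192645, -p*log2(p) = 0.349196
  p = 11/64 = 0.171875: log2(p) = -2.540568, -p*log2(p) = 0.436660
H = 0.452820 + 0.500000 + 0.397979 + 0.397979 + 0.349196 + 0.436660 = 2.534634

H = 2.5346 bits/symbol


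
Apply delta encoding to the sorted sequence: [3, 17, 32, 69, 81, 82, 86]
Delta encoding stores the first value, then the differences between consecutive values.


First value: 3
Deltas:
  17 - 3 = 14
  32 - 17 = 15
  69 - 32 = 37
  81 - 69 = 12
  82 - 81 = 1
  86 - 82 = 4


Delta encoded: [3, 14, 15, 37, 12, 1, 4]


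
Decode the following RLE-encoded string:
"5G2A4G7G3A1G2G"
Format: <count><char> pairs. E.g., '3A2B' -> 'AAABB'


Expanding each <count><char> pair:
  5G -> 'GGGGG'
  2A -> 'AA'
  4G -> 'GGGG'
  7G -> 'GGGGGGG'
  3A -> 'AAA'
  1G -> 'G'
  2G -> 'GG'

Decoded = GGGGGAAGGGGGGGGGGGAAAGGG


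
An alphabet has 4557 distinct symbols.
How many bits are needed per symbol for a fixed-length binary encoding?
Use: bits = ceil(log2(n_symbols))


log2(4557) = 12.1539
Bracket: 2^12 = 4096 < 4557 <= 2^13 = 8192
So ceil(log2(4557)) = 13

bits = ceil(log2(4557)) = ceil(12.1539) = 13 bits


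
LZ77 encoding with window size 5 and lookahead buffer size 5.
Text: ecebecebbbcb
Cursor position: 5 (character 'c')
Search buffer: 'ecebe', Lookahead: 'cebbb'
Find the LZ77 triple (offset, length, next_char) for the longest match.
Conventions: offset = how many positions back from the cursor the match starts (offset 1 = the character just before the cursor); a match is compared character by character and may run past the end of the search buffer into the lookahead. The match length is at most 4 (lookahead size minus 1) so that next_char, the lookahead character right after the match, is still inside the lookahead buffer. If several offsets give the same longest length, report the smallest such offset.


Try each offset into the search buffer:
  offset=1 (pos 4, char 'e'): match length 0
  offset=2 (pos 3, char 'b'): match length 0
  offset=3 (pos 2, char 'e'): match length 0
  offset=4 (pos 1, char 'c'): match length 3
  offset=5 (pos 0, char 'e'): match length 0
Longest match has length 3 at offset 4.
next_char = character at position 5 + 3 = 8 -> 'b'

Best match: offset=4, length=3 (matching 'ceb' starting at position 1)
LZ77 triple: (4, 3, 'b')


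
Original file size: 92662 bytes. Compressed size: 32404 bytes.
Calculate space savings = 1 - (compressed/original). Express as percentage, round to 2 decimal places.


ratio = compressed/original = 32404/92662 = 0.349701
savings = 1 - ratio = 1 - 0.349701 = 0.650299
as a percentage: 0.650299 * 100 = 65.03%

Space savings = 1 - 32404/92662 = 65.03%


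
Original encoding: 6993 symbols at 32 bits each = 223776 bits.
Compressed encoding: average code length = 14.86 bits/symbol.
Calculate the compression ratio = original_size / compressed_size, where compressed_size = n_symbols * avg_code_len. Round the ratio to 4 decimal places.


original_size = n_symbols * orig_bits = 6993 * 32 = 223776 bits
compressed_size = n_symbols * avg_code_len = 6993 * 14.86 = 103915.98 bits
ratio = original_size / compressed_size = 223776 / 103915.98 = 2.1534

Compression ratio = 2.1534


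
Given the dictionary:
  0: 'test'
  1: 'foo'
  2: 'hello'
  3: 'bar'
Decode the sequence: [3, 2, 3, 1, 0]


Look up each index in the dictionary:
  3 -> 'bar'
  2 -> 'hello'
  3 -> 'bar'
  1 -> 'foo'
  0 -> 'test'

Decoded: "bar hello bar foo test"


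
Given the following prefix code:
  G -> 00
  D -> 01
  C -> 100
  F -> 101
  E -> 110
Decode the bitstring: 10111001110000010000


Decoding step by step:
Bits 101 -> F
Bits 110 -> E
Bits 01 -> D
Bits 110 -> E
Bits 00 -> G
Bits 00 -> G
Bits 100 -> C
Bits 00 -> G


Decoded message: FEDEGGCG


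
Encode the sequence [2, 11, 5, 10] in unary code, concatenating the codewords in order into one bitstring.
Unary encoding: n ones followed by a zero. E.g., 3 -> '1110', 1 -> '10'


Encode each number as n ones followed by a terminating 0:
  2 -> 110 (3 bits)
  11 -> 111111111110 (12 bits)
  5 -> 111110 (6 bits)
  10 -> 11111111110 (11 bits)
Total length = 3 + 12 + 6 + 11 = 32 bits.

Unary([2, 11, 5, 10]) = 11011111111111011111011111111110 (32 bits)


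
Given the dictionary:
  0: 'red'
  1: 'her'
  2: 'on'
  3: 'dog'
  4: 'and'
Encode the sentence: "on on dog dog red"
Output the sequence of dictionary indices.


Look up each word in the dictionary:
  'on' -> 2
  'on' -> 2
  'dog' -> 3
  'dog' -> 3
  'red' -> 0

Encoded: [2, 2, 3, 3, 0]


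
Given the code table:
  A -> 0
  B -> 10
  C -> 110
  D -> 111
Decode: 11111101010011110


Decoding:
111 -> D
111 -> D
0 -> A
10 -> B
10 -> B
0 -> A
111 -> D
10 -> B


Result: DDABBADB


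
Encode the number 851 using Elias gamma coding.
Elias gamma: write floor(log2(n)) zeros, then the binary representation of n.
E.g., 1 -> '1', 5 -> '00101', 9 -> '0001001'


num_bits = floor(log2(851)) + 1 = 10
leading_zeros = num_bits - 1 = 9
binary(851) = 1101010011

Elias gamma(851) = '000000000' + '1101010011' = 0000000001101010011 (19 bits)


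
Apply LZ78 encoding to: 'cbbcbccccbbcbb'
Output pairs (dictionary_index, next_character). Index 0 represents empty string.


LZ78 encoding steps:
Dictionary: {0: ''}
Step 1: w='' (idx 0), next='c' -> output (0, 'c'), add 'c' as idx 1
Step 2: w='' (idx 0), next='b' -> output (0, 'b'), add 'b' as idx 2
Step 3: w='b' (idx 2), next='c' -> output (2, 'c'), add 'bc' as idx 3
Step 4: w='bc' (idx 3), next='c' -> output (3, 'c'), add 'bcc' as idx 4
Step 5: w='c' (idx 1), next='c' -> output (1, 'c'), add 'cc' as idx 5
Step 6: w='b' (idx 2), next='b' -> output (2, 'b'), add 'bb' as idx 6
Step 7: w='c' (idx 1), next='b' -> output (1, 'b'), add 'cb' as idx 7
Step 8: w='b' (idx 2), end of input -> output (2, '')


Encoded: [(0, 'c'), (0, 'b'), (2, 'c'), (3, 'c'), (1, 'c'), (2, 'b'), (1, 'b'), (2, '')]


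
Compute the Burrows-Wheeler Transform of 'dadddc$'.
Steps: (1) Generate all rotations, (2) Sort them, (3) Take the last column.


Rotations (sorted):
  0: $dadddc -> last char: c
  1: adddc$d -> last char: d
  2: c$daddd -> last char: d
  3: dadddc$ -> last char: $
  4: dc$dadd -> last char: d
  5: ddc$dad -> last char: d
  6: dddc$da -> last char: a


BWT = cdd$dda


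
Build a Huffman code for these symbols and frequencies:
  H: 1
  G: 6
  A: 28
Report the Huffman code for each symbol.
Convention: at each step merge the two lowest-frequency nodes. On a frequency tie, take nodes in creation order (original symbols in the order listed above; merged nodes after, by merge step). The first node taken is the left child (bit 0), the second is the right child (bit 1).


Huffman tree construction:
Step 1: Merge H(1) + G(6) = 7
Step 2: Merge (H+G)(7) + A(28) = 35
Read each symbol's code off the tree from the root (left child = 0, right child = 1).

Codes:
  H: 00 (length 2)
  G: 01 (length 2)
  A: 1 (length 1)
Average code length: 42/35 = 1.2000 bits/symbol


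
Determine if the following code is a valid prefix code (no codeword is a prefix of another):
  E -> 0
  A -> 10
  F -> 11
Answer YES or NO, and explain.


Checking each pair (does one codeword prefix another?):
  E='0' vs A='10': no prefix
  E='0' vs F='11': no prefix
  A='10' vs E='0': no prefix
  A='10' vs F='11': no prefix
  F='11' vs E='0': no prefix
  F='11' vs A='10': no prefix
No violation found over all pairs.

YES -- this is a valid prefix code. No codeword is a prefix of any other codeword.


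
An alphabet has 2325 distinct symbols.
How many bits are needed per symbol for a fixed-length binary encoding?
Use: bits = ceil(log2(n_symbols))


log2(2325) = 11.183
Bracket: 2^11 = 2048 < 2325 <= 2^12 = 4096
So ceil(log2(2325)) = 12

bits = ceil(log2(2325)) = ceil(11.183) = 12 bits


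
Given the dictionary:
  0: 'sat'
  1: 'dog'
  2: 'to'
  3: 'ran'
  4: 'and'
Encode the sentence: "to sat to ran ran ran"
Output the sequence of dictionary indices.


Look up each word in the dictionary:
  'to' -> 2
  'sat' -> 0
  'to' -> 2
  'ran' -> 3
  'ran' -> 3
  'ran' -> 3

Encoded: [2, 0, 2, 3, 3, 3]


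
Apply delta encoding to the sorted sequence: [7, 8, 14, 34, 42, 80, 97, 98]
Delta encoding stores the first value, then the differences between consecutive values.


First value: 7
Deltas:
  8 - 7 = 1
  14 - 8 = 6
  34 - 14 = 20
  42 - 34 = 8
  80 - 42 = 38
  97 - 80 = 17
  98 - 97 = 1


Delta encoded: [7, 1, 6, 20, 8, 38, 17, 1]


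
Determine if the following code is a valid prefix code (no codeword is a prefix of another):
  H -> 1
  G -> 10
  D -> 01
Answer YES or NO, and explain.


Checking each pair (does one codeword prefix another?):
  H='1' vs G='10': prefix -- VIOLATION

NO -- this is NOT a valid prefix code. H (1) is a prefix of G (10).


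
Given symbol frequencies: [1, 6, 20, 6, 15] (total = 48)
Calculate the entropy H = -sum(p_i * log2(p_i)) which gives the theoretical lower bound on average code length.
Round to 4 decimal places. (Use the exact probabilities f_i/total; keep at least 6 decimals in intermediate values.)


Per-symbol terms -p_i * log2(p_i) with p_i = f_i/48:
  p = 1/48 = 0.020833: log2(p) = -5.584963, -p*log2(p) = 0.116353
  p = 6/48 = 0.125000: log2(p) = -3.000000, -p*log2(p) = 0.375000
  p = 20/48 = 0.416667: log2(p) = -1.263034, -p*log2(p) = 0.526264
  p = 6/48 = 0.125000: log2(p) = -3.000000, -p*log2(p) = 0.375000
  p = 15/48 = 0.312500: log2(p) = -1.678072, -p*log2(p) = 0.524397
H = 0.116353 + 0.375000 + 0.526264 + 0.375000 + 0.524397 = 1.917014

H = 1.917 bits/symbol


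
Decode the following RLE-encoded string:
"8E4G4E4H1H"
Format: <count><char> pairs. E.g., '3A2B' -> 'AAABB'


Expanding each <count><char> pair:
  8E -> 'EEEEEEEE'
  4G -> 'GGGG'
  4E -> 'EEEE'
  4H -> 'HHHH'
  1H -> 'H'

Decoded = EEEEEEEEGGGGEEEEHHHHH


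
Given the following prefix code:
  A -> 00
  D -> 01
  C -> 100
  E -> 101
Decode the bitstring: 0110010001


Decoding step by step:
Bits 01 -> D
Bits 100 -> C
Bits 100 -> C
Bits 01 -> D


Decoded message: DCCD


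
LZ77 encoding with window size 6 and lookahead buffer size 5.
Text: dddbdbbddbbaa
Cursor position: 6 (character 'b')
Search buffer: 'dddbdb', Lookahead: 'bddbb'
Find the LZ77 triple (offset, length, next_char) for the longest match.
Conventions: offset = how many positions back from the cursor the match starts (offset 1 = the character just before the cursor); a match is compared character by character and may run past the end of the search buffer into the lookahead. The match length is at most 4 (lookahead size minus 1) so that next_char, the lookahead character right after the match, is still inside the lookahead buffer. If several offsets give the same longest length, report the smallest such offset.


Try each offset into the search buffer:
  offset=1 (pos 5, char 'b'): match length 1
  offset=2 (pos 4, char 'd'): match length 0
  offset=3 (pos 3, char 'b'): match length 2
  offset=4 (pos 2, char 'd'): match length 0
  offset=5 (pos 1, char 'd'): match length 0
  offset=6 (pos 0, char 'd'): match length 0
Longest match has length 2 at offset 3.
next_char = character at position 6 + 2 = 8 -> 'd'

Best match: offset=3, length=2 (matching 'bd' starting at position 3)
LZ77 triple: (3, 2, 'd')


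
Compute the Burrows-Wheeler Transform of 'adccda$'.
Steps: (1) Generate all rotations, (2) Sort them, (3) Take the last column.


Rotations (sorted):
  0: $adccda -> last char: a
  1: a$adccd -> last char: d
  2: adccda$ -> last char: $
  3: ccda$ad -> last char: d
  4: cda$adc -> last char: c
  5: da$adcc -> last char: c
  6: dccda$a -> last char: a


BWT = ad$dcca


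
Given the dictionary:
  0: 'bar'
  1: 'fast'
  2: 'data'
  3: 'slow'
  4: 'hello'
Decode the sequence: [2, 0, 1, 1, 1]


Look up each index in the dictionary:
  2 -> 'data'
  0 -> 'bar'
  1 -> 'fast'
  1 -> 'fast'
  1 -> 'fast'

Decoded: "data bar fast fast fast"


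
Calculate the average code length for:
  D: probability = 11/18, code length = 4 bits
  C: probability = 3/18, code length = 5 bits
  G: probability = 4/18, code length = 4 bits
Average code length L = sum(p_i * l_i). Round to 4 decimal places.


Weighted contributions p_i * l_i:
  D: (11/18) * 4 = 44/18
  C: (3/18) * 5 = 15/18
  G: (4/18) * 4 = 16/18
Sum = (44 + 15 + 16)/18 = 75/18

L = 75/18 = 4.1667 bits/symbol


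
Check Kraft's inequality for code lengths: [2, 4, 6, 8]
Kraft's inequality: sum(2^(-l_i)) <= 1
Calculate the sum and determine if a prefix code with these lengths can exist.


Sum = 2^(-2) + 2^(-4) + 2^(-6) + 2^(-8)
    = 0.25 + 0.0625 + 0.015625 + 0.00390625
    = 85/256 = 0.33203125
Since 0.33203125 <= 1, Kraft's inequality IS satisfied.
A prefix code with these lengths CAN exist.

Kraft sum = 0.33203125. Satisfied.


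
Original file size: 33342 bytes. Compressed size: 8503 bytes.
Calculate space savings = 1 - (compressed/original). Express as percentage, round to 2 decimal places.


ratio = compressed/original = 8503/33342 = 0.255024
savings = 1 - ratio = 1 - 0.255024 = 0.744976
as a percentage: 0.744976 * 100 = 74.5%

Space savings = 1 - 8503/33342 = 74.5%


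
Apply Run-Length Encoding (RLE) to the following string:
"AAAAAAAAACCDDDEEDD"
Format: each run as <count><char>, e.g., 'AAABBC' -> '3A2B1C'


Scanning runs left to right:
  i=0: run of 'A' x 9 -> '9A'
  i=9: run of 'C' x 2 -> '2C'
  i=11: run of 'D' x 3 -> '3D'
  i=14: run of 'E' x 2 -> '2E'
  i=16: run of 'D' x 2 -> '2D'

RLE = 9A2C3D2E2D


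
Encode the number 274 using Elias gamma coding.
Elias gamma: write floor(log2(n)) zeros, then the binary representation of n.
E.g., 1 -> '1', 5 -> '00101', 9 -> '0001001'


num_bits = floor(log2(274)) + 1 = 9
leading_zeros = num_bits - 1 = 8
binary(274) = 100010010

Elias gamma(274) = '00000000' + '100010010' = 00000000100010010 (17 bits)


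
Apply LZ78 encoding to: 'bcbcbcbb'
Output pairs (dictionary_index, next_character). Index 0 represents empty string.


LZ78 encoding steps:
Dictionary: {0: ''}
Step 1: w='' (idx 0), next='b' -> output (0, 'b'), add 'b' as idx 1
Step 2: w='' (idx 0), next='c' -> output (0, 'c'), add 'c' as idx 2
Step 3: w='b' (idx 1), next='c' -> output (1, 'c'), add 'bc' as idx 3
Step 4: w='bc' (idx 3), next='b' -> output (3, 'b'), add 'bcb' as idx 4
Step 5: w='b' (idx 1), end of input -> output (1, '')


Encoded: [(0, 'b'), (0, 'c'), (1, 'c'), (3, 'b'), (1, '')]


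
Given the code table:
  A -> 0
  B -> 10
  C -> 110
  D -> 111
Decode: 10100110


Decoding:
10 -> B
10 -> B
0 -> A
110 -> C


Result: BBAC


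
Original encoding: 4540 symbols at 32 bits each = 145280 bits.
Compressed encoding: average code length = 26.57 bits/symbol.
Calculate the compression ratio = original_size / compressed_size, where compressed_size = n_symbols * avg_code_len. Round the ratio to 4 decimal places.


original_size = n_symbols * orig_bits = 4540 * 32 = 145280 bits
compressed_size = n_symbols * avg_code_len = 4540 * 26.57 = 120627.8 bits
ratio = original_size / compressed_size = 145280 / 120627.8 = 1.2044

Compression ratio = 1.2044


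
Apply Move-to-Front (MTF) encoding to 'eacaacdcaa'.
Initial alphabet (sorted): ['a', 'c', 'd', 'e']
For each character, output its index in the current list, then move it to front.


MTF encoding:
'e': index 3 in ['a', 'c', 'd', 'e'] -> ['e', 'a', 'c', 'd']
'a': index 1 in ['e', 'a', 'c', 'd'] -> ['a', 'e', 'c', 'd']
'c': index 2 in ['a', 'e', 'c', 'd'] -> ['c', 'a', 'e', 'd']
'a': index 1 in ['c', 'a', 'e', 'd'] -> ['a', 'c', 'e', 'd']
'a': index 0 in ['a', 'c', 'e', 'd'] -> ['a', 'c', 'e', 'd']
'c': index 1 in ['a', 'c', 'e', 'd'] -> ['c', 'a', 'e', 'd']
'd': index 3 in ['c', 'a', 'e', 'd'] -> ['d', 'c', 'a', 'e']
'c': index 1 in ['d', 'c', 'a', 'e'] -> ['c', 'd', 'a', 'e']
'a': index 2 in ['c', 'd', 'a', 'e'] -> ['a', 'c', 'd', 'e']
'a': index 0 in ['a', 'c', 'd', 'e'] -> ['a', 'c', 'd', 'e']


Output: [3, 1, 2, 1, 0, 1, 3, 1, 2, 0]


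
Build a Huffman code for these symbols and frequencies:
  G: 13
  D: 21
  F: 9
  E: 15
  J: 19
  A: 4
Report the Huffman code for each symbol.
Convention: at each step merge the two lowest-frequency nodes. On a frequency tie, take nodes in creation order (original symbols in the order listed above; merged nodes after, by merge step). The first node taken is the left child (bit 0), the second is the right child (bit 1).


Huffman tree construction:
Step 1: Merge A(4) + F(9) = 13
Step 2: Merge G(13) + (A+F)(13) = 26
Step 3: Merge E(15) + J(19) = 34
Step 4: Merge D(21) + (G+(A+F))(26) = 47
Step 5: Merge (E+J)(34) + (D+(G+(A+F)))(47) = 81
Read each symbol's code off the tree from the root (left child = 0, right child = 1).

Codes:
  G: 110 (length 3)
  D: 10 (length 2)
  F: 1111 (length 4)
  E: 00 (length 2)
  J: 01 (length 2)
  A: 1110 (length 4)
Average code length: 201/81 = 2.4815 bits/symbol


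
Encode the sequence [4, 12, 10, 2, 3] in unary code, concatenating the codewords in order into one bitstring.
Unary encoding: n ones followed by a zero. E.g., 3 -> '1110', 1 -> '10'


Encode each number as n ones followed by a terminating 0:
  4 -> 11110 (5 bits)
  12 -> 1111111111110 (13 bits)
  10 -> 11111111110 (11 bits)
  2 -> 110 (3 bits)
  3 -> 1110 (4 bits)
Total length = 5 + 13 + 11 + 3 + 4 = 36 bits.

Unary([4, 12, 10, 2, 3]) = 111101111111111110111111111101101110 (36 bits)


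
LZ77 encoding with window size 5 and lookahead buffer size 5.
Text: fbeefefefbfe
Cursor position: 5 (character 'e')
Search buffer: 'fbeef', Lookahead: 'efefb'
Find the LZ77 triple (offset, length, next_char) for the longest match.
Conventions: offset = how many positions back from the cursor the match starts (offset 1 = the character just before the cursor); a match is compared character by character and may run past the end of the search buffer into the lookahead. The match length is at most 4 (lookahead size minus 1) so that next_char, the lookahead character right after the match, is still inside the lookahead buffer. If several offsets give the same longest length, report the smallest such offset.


Try each offset into the search buffer:
  offset=1 (pos 4, char 'f'): match length 0
  offset=2 (pos 3, char 'e'): match length 4
  offset=3 (pos 2, char 'e'): match length 1
  offset=4 (pos 1, char 'b'): match length 0
  offset=5 (pos 0, char 'f'): match length 0
Longest match has length 4 at offset 2.
next_char = character at position 5 + 4 = 9 -> 'b'

Best match: offset=2, length=4 (matching 'efef' starting at position 3)
LZ77 triple: (2, 4, 'b')


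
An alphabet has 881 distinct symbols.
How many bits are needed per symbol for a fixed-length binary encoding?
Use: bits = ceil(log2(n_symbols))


log2(881) = 9.783
Bracket: 2^9 = 512 < 881 <= 2^10 = 1024
So ceil(log2(881)) = 10

bits = ceil(log2(881)) = ceil(9.783) = 10 bits


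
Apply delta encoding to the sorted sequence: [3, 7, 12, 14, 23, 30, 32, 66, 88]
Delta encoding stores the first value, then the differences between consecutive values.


First value: 3
Deltas:
  7 - 3 = 4
  12 - 7 = 5
  14 - 12 = 2
  23 - 14 = 9
  30 - 23 = 7
  32 - 30 = 2
  66 - 32 = 34
  88 - 66 = 22


Delta encoded: [3, 4, 5, 2, 9, 7, 2, 34, 22]


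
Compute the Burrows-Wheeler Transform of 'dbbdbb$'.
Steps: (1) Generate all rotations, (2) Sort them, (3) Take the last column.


Rotations (sorted):
  0: $dbbdbb -> last char: b
  1: b$dbbdb -> last char: b
  2: bb$dbbd -> last char: d
  3: bbdbb$d -> last char: d
  4: bdbb$db -> last char: b
  5: dbb$dbb -> last char: b
  6: dbbdbb$ -> last char: $


BWT = bbddbb$


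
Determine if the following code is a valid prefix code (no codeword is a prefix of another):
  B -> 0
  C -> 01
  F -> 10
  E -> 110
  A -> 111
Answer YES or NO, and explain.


Checking each pair (does one codeword prefix another?):
  B='0' vs C='01': prefix -- VIOLATION

NO -- this is NOT a valid prefix code. B (0) is a prefix of C (01).


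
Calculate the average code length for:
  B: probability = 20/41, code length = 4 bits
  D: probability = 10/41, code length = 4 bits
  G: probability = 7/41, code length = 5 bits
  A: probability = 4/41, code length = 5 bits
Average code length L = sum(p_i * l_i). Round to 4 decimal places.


Weighted contributions p_i * l_i:
  B: (20/41) * 4 = 80/41
  D: (10/41) * 4 = 40/41
  G: (7/41) * 5 = 35/41
  A: (4/41) * 5 = 20/41
Sum = (80 + 40 + 35 + 20)/41 = 175/41

L = 175/41 = 4.2683 bits/symbol


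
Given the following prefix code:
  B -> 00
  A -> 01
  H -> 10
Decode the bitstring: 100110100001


Decoding step by step:
Bits 10 -> H
Bits 01 -> A
Bits 10 -> H
Bits 10 -> H
Bits 00 -> B
Bits 01 -> A


Decoded message: HAHHBA


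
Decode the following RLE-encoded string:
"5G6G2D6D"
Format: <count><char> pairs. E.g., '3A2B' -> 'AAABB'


Expanding each <count><char> pair:
  5G -> 'GGGGG'
  6G -> 'GGGGGG'
  2D -> 'DD'
  6D -> 'DDDDDD'

Decoded = GGGGGGGGGGGDDDDDDDD


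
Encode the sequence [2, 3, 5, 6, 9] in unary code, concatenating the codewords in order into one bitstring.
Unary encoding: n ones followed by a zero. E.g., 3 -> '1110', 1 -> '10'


Encode each number as n ones followed by a terminating 0:
  2 -> 110 (3 bits)
  3 -> 1110 (4 bits)
  5 -> 111110 (6 bits)
  6 -> 1111110 (7 bits)
  9 -> 1111111110 (10 bits)
Total length = 3 + 4 + 6 + 7 + 10 = 30 bits.

Unary([2, 3, 5, 6, 9]) = 110111011111011111101111111110 (30 bits)


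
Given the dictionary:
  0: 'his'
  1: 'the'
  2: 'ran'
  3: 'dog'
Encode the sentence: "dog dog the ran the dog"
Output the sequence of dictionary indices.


Look up each word in the dictionary:
  'dog' -> 3
  'dog' -> 3
  'the' -> 1
  'ran' -> 2
  'the' -> 1
  'dog' -> 3

Encoded: [3, 3, 1, 2, 1, 3]


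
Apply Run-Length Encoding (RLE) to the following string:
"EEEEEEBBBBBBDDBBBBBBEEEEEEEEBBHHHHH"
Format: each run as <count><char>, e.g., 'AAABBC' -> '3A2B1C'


Scanning runs left to right:
  i=0: run of 'E' x 6 -> '6E'
  i=6: run of 'B' x 6 -> '6B'
  i=12: run of 'D' x 2 -> '2D'
  i=14: run of 'B' x 6 -> '6B'
  i=20: run of 'E' x 8 -> '8E'
  i=28: run of 'B' x 2 -> '2B'
  i=30: run of 'H' x 5 -> '5H'

RLE = 6E6B2D6B8E2B5H


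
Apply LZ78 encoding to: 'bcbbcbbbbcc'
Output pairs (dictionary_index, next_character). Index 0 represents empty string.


LZ78 encoding steps:
Dictionary: {0: ''}
Step 1: w='' (idx 0), next='b' -> output (0, 'b'), add 'b' as idx 1
Step 2: w='' (idx 0), next='c' -> output (0, 'c'), add 'c' as idx 2
Step 3: w='b' (idx 1), next='b' -> output (1, 'b'), add 'bb' as idx 3
Step 4: w='c' (idx 2), next='b' -> output (2, 'b'), add 'cb' as idx 4
Step 5: w='bb' (idx 3), next='b' -> output (3, 'b'), add 'bbb' as idx 5
Step 6: w='c' (idx 2), next='c' -> output (2, 'c'), add 'cc' as idx 6


Encoded: [(0, 'b'), (0, 'c'), (1, 'b'), (2, 'b'), (3, 'b'), (2, 'c')]


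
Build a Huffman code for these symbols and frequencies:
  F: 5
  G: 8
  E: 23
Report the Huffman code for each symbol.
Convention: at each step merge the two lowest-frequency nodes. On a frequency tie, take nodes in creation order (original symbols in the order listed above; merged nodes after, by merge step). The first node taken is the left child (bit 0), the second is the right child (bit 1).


Huffman tree construction:
Step 1: Merge F(5) + G(8) = 13
Step 2: Merge (F+G)(13) + E(23) = 36
Read each symbol's code off the tree from the root (left child = 0, right child = 1).

Codes:
  F: 00 (length 2)
  G: 01 (length 2)
  E: 1 (length 1)
Average code length: 49/36 = 1.3611 bits/symbol


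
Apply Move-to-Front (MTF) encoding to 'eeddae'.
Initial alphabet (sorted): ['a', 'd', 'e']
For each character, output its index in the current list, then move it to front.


MTF encoding:
'e': index 2 in ['a', 'd', 'e'] -> ['e', 'a', 'd']
'e': index 0 in ['e', 'a', 'd'] -> ['e', 'a', 'd']
'd': index 2 in ['e', 'a', 'd'] -> ['d', 'e', 'a']
'd': index 0 in ['d', 'e', 'a'] -> ['d', 'e', 'a']
'a': index 2 in ['d', 'e', 'a'] -> ['a', 'd', 'e']
'e': index 2 in ['a', 'd', 'e'] -> ['e', 'a', 'd']


Output: [2, 0, 2, 0, 2, 2]


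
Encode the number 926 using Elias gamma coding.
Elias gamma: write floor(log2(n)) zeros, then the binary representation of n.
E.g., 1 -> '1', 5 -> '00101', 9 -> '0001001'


num_bits = floor(log2(926)) + 1 = 10
leading_zeros = num_bits - 1 = 9
binary(926) = 1110011110

Elias gamma(926) = '000000000' + '1110011110' = 0000000001110011110 (19 bits)


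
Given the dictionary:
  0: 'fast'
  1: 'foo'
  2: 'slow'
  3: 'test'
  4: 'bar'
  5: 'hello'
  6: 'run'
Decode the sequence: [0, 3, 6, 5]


Look up each index in the dictionary:
  0 -> 'fast'
  3 -> 'test'
  6 -> 'run'
  5 -> 'hello'

Decoded: "fast test run hello"


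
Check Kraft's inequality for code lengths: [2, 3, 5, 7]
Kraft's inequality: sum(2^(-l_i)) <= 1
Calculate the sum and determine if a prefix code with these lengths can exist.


Sum = 2^(-2) + 2^(-3) + 2^(-5) + 2^(-7)
    = 0.25 + 0.125 + 0.03125 + 0.0078125
    = 53/128 = 0.4140625
Since 0.4140625 <= 1, Kraft's inequality IS satisfied.
A prefix code with these lengths CAN exist.

Kraft sum = 0.4140625. Satisfied.


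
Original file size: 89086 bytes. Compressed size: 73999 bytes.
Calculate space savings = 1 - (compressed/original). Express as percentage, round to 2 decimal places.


ratio = compressed/original = 73999/89086 = 0.830647
savings = 1 - ratio = 1 - 0.830647 = 0.169353
as a percentage: 0.169353 * 100 = 16.94%

Space savings = 1 - 73999/89086 = 16.94%


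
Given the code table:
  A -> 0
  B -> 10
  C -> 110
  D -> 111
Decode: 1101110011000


Decoding:
110 -> C
111 -> D
0 -> A
0 -> A
110 -> C
0 -> A
0 -> A


Result: CDAACAA


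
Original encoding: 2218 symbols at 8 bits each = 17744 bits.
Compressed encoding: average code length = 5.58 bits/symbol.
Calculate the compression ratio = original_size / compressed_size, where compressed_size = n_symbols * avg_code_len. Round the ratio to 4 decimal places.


original_size = n_symbols * orig_bits = 2218 * 8 = 17744 bits
compressed_size = n_symbols * avg_code_len = 2218 * 5.58 = 12376.44 bits
ratio = original_size / compressed_size = 17744 / 12376.44 = 1.4337

Compression ratio = 1.4337


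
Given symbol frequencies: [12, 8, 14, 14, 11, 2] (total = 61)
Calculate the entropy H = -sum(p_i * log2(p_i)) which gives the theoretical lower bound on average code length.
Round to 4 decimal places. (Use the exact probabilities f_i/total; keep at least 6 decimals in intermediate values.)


Per-symbol terms -p_i * log2(p_i) with p_i = f_i/61:
  p = 12/61 = 0.196721: log2(p) = -2.345775, -p*log2(p) = 0.461464
  p = 8/61 = 0.131148: log2(p) = -2.930737, -p*log2(p) = 0.384359
  p = 14/61 = 0.229508: log2(p) = -2.123382, -p*log2(p) = 0.487334
  p = 14/61 = 0.229508: log2(p) = -2.123382, -p*log2(p) = 0.487334
  p = 11/61 = 0.180328: log2(p) = -2.471306, -p*log2(p) = 0.445645
  p = 2/61 = 0.032787: log2(p) = -4.930737, -p*log2(p) = 0.161664
H = 0.461464 + 0.384359 + 0.487334 + 0.487334 + 0.445645 + 0.161664 = 2.427800

H = 2.4278 bits/symbol


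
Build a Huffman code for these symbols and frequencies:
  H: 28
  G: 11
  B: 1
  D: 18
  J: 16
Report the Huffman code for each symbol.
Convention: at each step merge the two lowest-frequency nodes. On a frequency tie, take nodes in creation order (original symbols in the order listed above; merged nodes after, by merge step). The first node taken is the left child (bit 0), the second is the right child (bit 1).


Huffman tree construction:
Step 1: Merge B(1) + G(11) = 12
Step 2: Merge (B+G)(12) + J(16) = 28
Step 3: Merge D(18) + H(28) = 46
Step 4: Merge ((B+G)+J)(28) + (D+H)(46) = 74
Read each symbol's code off the tree from the root (left child = 0, right child = 1).

Codes:
  H: 11 (length 2)
  G: 001 (length 3)
  B: 000 (length 3)
  D: 10 (length 2)
  J: 01 (length 2)
Average code length: 160/74 = 2.1622 bits/symbol


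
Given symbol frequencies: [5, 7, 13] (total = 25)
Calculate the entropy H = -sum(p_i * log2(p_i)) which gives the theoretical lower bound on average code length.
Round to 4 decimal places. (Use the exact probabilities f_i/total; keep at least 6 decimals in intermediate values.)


Per-symbol terms -p_i * log2(p_i) with p_i = f_i/25:
  p = 5/25 = 0.200000: log2(p) = -2.321928, -p*log2(p) = 0.464386
  p = 7/25 = 0.280000: log2(p) = -1.836501, -p*log2(p) = 0.514220
  p = 13/25 = 0.520000: log2(p) = -0.943416, -p*log2(p) = 0.490577
H = 0.464386 + 0.514220 + 0.490577 = 1.469183

H = 1.4692 bits/symbol


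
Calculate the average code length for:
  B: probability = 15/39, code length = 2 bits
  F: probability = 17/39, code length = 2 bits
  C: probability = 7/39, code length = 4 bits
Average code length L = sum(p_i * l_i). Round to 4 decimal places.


Weighted contributions p_i * l_i:
  B: (15/39) * 2 = 30/39
  F: (17/39) * 2 = 34/39
  C: (7/39) * 4 = 28/39
Sum = (30 + 34 + 28)/39 = 92/39

L = 92/39 = 2.3590 bits/symbol


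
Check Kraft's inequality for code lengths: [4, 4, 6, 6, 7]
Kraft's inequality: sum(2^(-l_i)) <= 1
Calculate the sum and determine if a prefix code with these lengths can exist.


Sum = 2^(-4) + 2^(-4) + 2^(-6) + 2^(-6) + 2^(-7)
    = 0.0625 + 0.0625 + 0.015625 + 0.015625 + 0.0078125
    = 21/128 = 0.1640625
Since 0.1640625 <= 1, Kraft's inequality IS satisfied.
A prefix code with these lengths CAN exist.

Kraft sum = 0.1640625. Satisfied.


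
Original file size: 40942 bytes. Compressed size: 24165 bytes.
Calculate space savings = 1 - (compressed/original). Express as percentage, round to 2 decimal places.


ratio = compressed/original = 24165/40942 = 0.590225
savings = 1 - ratio = 1 - 0.590225 = 0.409775
as a percentage: 0.409775 * 100 = 40.98%

Space savings = 1 - 24165/40942 = 40.98%


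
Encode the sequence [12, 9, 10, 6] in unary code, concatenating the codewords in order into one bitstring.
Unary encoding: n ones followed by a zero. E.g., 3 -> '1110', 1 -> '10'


Encode each number as n ones followed by a terminating 0:
  12 -> 1111111111110 (13 bits)
  9 -> 1111111110 (10 bits)
  10 -> 11111111110 (11 bits)
  6 -> 1111110 (7 bits)
Total length = 13 + 10 + 11 + 7 = 41 bits.

Unary([12, 9, 10, 6]) = 11111111111101111111110111111111101111110 (41 bits)


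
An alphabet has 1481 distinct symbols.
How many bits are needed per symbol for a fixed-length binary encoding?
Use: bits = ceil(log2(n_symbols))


log2(1481) = 10.5324
Bracket: 2^10 = 1024 < 1481 <= 2^11 = 2048
So ceil(log2(1481)) = 11

bits = ceil(log2(1481)) = ceil(10.5324) = 11 bits


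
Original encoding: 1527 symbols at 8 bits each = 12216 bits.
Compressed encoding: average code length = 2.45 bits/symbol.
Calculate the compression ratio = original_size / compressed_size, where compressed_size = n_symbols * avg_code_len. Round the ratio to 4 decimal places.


original_size = n_symbols * orig_bits = 1527 * 8 = 12216 bits
compressed_size = n_symbols * avg_code_len = 1527 * 2.45 = 3741.15 bits
ratio = original_size / compressed_size = 12216 / 3741.15 = 3.2653

Compression ratio = 3.2653


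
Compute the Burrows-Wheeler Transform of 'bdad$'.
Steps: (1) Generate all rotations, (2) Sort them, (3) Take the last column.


Rotations (sorted):
  0: $bdad -> last char: d
  1: ad$bd -> last char: d
  2: bdad$ -> last char: $
  3: d$bda -> last char: a
  4: dad$b -> last char: b


BWT = dd$ab
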